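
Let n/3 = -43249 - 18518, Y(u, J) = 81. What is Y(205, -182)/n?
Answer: -3/6863 ≈ -0.00043713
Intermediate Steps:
n = -185301 (n = 3*(-43249 - 18518) = 3*(-61767) = -185301)
Y(205, -182)/n = 81/(-185301) = 81*(-1/185301) = -3/6863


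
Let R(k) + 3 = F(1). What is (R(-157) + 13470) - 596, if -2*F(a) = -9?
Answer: 25751/2 ≈ 12876.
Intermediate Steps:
F(a) = 9/2 (F(a) = -½*(-9) = 9/2)
R(k) = 3/2 (R(k) = -3 + 9/2 = 3/2)
(R(-157) + 13470) - 596 = (3/2 + 13470) - 596 = 26943/2 - 596 = 25751/2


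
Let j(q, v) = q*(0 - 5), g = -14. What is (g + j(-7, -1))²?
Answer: 441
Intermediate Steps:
j(q, v) = -5*q (j(q, v) = q*(-5) = -5*q)
(g + j(-7, -1))² = (-14 - 5*(-7))² = (-14 + 35)² = 21² = 441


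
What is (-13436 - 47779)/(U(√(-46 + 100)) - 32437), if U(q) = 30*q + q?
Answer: 397126191/210421415 + 1138599*√6/210421415 ≈ 1.9005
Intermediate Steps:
U(q) = 31*q
(-13436 - 47779)/(U(√(-46 + 100)) - 32437) = (-13436 - 47779)/(31*√(-46 + 100) - 32437) = -61215/(31*√54 - 32437) = -61215/(31*(3*√6) - 32437) = -61215/(93*√6 - 32437) = -61215/(-32437 + 93*√6)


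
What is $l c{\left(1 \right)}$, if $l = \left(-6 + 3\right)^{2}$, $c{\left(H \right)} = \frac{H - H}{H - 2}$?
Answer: $0$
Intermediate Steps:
$c{\left(H \right)} = 0$ ($c{\left(H \right)} = \frac{0}{-2 + H} = 0$)
$l = 9$ ($l = \left(-3\right)^{2} = 9$)
$l c{\left(1 \right)} = 9 \cdot 0 = 0$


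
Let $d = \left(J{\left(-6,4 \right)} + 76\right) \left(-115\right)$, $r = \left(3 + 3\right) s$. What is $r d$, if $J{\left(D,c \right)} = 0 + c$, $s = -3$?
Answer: $165600$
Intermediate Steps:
$r = -18$ ($r = \left(3 + 3\right) \left(-3\right) = 6 \left(-3\right) = -18$)
$J{\left(D,c \right)} = c$
$d = -9200$ ($d = \left(4 + 76\right) \left(-115\right) = 80 \left(-115\right) = -9200$)
$r d = \left(-18\right) \left(-9200\right) = 165600$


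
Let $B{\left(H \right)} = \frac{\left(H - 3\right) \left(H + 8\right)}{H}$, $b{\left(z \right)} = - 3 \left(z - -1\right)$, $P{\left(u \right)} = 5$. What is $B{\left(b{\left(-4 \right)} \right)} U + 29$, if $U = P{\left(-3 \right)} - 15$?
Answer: $- \frac{253}{3} \approx -84.333$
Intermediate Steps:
$b{\left(z \right)} = -3 - 3 z$ ($b{\left(z \right)} = - 3 \left(z + 1\right) = - 3 \left(1 + z\right) = -3 - 3 z$)
$B{\left(H \right)} = \frac{\left(-3 + H\right) \left(8 + H\right)}{H}$
$U = -10$ ($U = 5 - 15 = -10$)
$B{\left(b{\left(-4 \right)} \right)} U + 29 = \left(5 - -9 - \frac{24}{-3 - -12}\right) \left(-10\right) + 29 = \left(5 + \left(-3 + 12\right) - \frac{24}{-3 + 12}\right) \left(-10\right) + 29 = \left(5 + 9 - \frac{24}{9}\right) \left(-10\right) + 29 = \left(5 + 9 - \frac{8}{3}\right) \left(-10\right) + 29 = \frac{34}{3} \left(-10\right) + 29 = - \frac{340}{3} + 29 = - \frac{253}{3}$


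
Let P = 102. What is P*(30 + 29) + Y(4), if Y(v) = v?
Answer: 6022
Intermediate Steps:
P*(30 + 29) + Y(4) = 102*(30 + 29) + 4 = 102*59 + 4 = 6018 + 4 = 6022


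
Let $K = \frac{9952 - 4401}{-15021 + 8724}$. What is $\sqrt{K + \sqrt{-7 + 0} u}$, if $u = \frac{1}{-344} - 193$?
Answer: $\frac{\sqrt{-1034098276848 - 226406103643782 i \sqrt{7}}}{1083084} \approx 15.965 - 15.992 i$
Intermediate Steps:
$u = - \frac{66393}{344}$ ($u = - \frac{1}{344} - 193 = - \frac{66393}{344} \approx -193.0$)
$K = - \frac{5551}{6297}$ ($K = \frac{9952 - 4401}{-6297} = \left(9952 - 4401\right) \left(- \frac{1}{6297}\right) = 5551 \left(- \frac{1}{6297}\right) = - \frac{5551}{6297} \approx -0.88153$)
$\sqrt{K + \sqrt{-7 + 0} u} = \sqrt{- \frac{5551}{6297} + \sqrt{-7 + 0} \left(- \frac{66393}{344}\right)} = \sqrt{- \frac{5551}{6297} + \sqrt{-7} \left(- \frac{66393}{344}\right)} = \sqrt{- \frac{5551}{6297} + i \sqrt{7} \left(- \frac{66393}{344}\right)} = \sqrt{- \frac{5551}{6297} - \frac{66393 i \sqrt{7}}{344}}$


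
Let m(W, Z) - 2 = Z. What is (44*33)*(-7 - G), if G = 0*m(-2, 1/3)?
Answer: -10164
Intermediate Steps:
m(W, Z) = 2 + Z
G = 0 (G = 0*(2 + 1/3) = 0*(7/3) = 0)
(44*33)*(-7 - G) = (44*33)*(-7 - 1*0) = 1452*(-7 + 0) = 1452*(-7) = -10164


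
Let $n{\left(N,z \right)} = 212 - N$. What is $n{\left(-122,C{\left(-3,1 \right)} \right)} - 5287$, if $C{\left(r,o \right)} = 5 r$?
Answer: $-4953$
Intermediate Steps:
$n{\left(-122,C{\left(-3,1 \right)} \right)} - 5287 = \left(212 - -122\right) - 5287 = \left(212 + 122\right) - 5287 = 334 - 5287 = -4953$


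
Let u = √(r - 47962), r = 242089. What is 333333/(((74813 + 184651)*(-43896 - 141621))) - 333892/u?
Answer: -37037/5348331432 - 333892*√194127/194127 ≈ -757.81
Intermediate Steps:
u = √194127 (u = √(242089 - 47962) = √194127 ≈ 440.60)
333333/(((74813 + 184651)*(-43896 - 141621))) - 333892/u = 333333/(((74813 + 184651)*(-43896 - 141621))) - 333892*√194127/194127 = 333333/((259464*(-185517))) - 333892*√194127/194127 = 333333/(-48134982888) - 333892*√194127/194127 = 333333*(-1/48134982888) - 333892*√194127/194127 = -37037/5348331432 - 333892*√194127/194127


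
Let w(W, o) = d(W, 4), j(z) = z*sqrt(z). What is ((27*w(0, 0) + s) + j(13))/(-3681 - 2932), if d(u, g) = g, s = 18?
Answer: -126/6613 - 13*sqrt(13)/6613 ≈ -0.026141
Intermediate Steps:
j(z) = z**(3/2)
w(W, o) = 4
((27*w(0, 0) + s) + j(13))/(-3681 - 2932) = ((27*4 + 18) + 13**(3/2))/(-3681 - 2932) = ((108 + 18) + 13*sqrt(13))/(-6613) = (126 + 13*sqrt(13))*(-1/6613) = -126/6613 - 13*sqrt(13)/6613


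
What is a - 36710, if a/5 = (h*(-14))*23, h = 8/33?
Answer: -1224310/33 ≈ -37100.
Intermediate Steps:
h = 8/33 (h = 8*(1/33) = 8/33 ≈ 0.24242)
a = -12880/33 (a = 5*(((8/33)*(-14))*23) = 5*(-112/33*23) = 5*(-2576/33) = -12880/33 ≈ -390.30)
a - 36710 = -12880/33 - 36710 = -1224310/33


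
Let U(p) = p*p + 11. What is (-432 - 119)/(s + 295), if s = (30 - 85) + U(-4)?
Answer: -551/267 ≈ -2.0637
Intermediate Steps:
U(p) = 11 + p² (U(p) = p² + 11 = 11 + p²)
s = -28 (s = (30 - 85) + (11 + (-4)²) = -55 + (11 + 16) = -55 + 27 = -28)
(-432 - 119)/(s + 295) = (-432 - 119)/(-28 + 295) = -551/267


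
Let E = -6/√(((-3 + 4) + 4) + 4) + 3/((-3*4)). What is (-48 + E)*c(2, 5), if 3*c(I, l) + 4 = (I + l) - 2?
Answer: -67/4 ≈ -16.750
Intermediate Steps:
c(I, l) = -2 + I/3 + l/3 (c(I, l) = -4/3 + ((I + l) - 2)/3 = -4/3 + (-2 + I + l)/3 = -4/3 + (-⅔ + I/3 + l/3) = -2 + I/3 + l/3)
E = -9/4 (E = -6/√((1 + 4) + 4) + 3/(-12) = -6/√(5 + 4) + 3*(-1/12) = -6/(√9) - ¼ = -6/3 - ¼ = -6*⅓ - ¼ = -2 - ¼ = -9/4 ≈ -2.2500)
(-48 + E)*c(2, 5) = (-48 - 9/4)*(-2 + (⅓)*2 + (⅓)*5) = -201*(-2 + ⅔ + 5/3)/4 = -201/4*⅓ = -67/4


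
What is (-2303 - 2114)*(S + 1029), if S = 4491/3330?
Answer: -1683888493/370 ≈ -4.5510e+6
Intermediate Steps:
S = 499/370 (S = 4491*(1/3330) = 499/370 ≈ 1.3486)
(-2303 - 2114)*(S + 1029) = (-2303 - 2114)*(499/370 + 1029) = -4417*381229/370 = -1683888493/370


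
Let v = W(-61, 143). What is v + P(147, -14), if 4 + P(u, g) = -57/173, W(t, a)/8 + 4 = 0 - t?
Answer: 78139/173 ≈ 451.67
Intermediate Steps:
W(t, a) = -32 - 8*t (W(t, a) = -32 + 8*(0 - t) = -32 + 8*(-t) = -32 - 8*t)
v = 456 (v = -32 - 8*(-61) = -32 + 488 = 456)
P(u, g) = -749/173 (P(u, g) = -4 - 57/173 = -749/173)
v + P(147, -14) = 456 - 749/173 = 78139/173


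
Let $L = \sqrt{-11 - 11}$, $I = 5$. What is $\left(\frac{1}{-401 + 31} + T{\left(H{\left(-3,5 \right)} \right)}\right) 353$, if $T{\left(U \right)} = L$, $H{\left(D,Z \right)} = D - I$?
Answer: $- \frac{353}{370} + 353 i \sqrt{22} \approx -0.95405 + 1655.7 i$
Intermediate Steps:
$H{\left(D,Z \right)} = -5 + D$ ($H{\left(D,Z \right)} = D - 5 = -5 + D$)
$L = i \sqrt{22}$ ($L = \sqrt{-22} = i \sqrt{22} \approx 4.6904 i$)
$T{\left(U \right)} = i \sqrt{22}$
$\left(\frac{1}{-401 + 31} + T{\left(H{\left(-3,5 \right)} \right)}\right) 353 = \left(\frac{1}{-401 + 31} + i \sqrt{22}\right) 353 = \left(\frac{1}{-370} + i \sqrt{22}\right) 353 = \left(- \frac{1}{370} + i \sqrt{22}\right) 353 = - \frac{353}{370} + 353 i \sqrt{22}$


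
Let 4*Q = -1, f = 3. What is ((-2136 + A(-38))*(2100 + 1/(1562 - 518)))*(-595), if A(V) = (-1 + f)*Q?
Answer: 5574037036435/2088 ≈ 2.6696e+9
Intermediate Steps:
Q = -¼ (Q = (¼)*(-1) = -¼ ≈ -0.25000)
A(V) = -½ (A(V) = (-1 + 3)*(-¼) = 2*(-¼) = -½)
((-2136 + A(-38))*(2100 + 1/(1562 - 518)))*(-595) = ((-2136 - ½)*(2100 + 1/(1562 - 518)))*(-595) = -4273*(2100 + 1/1044)/2*(-595) = -4273/2*2192401/1044*(-595) = -9368129473/2088*(-595) = 5574037036435/2088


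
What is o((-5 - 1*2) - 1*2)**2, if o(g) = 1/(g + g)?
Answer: 1/324 ≈ 0.0030864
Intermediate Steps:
o(g) = 1/(2*g)
o((-5 - 1*2) - 1*2)**2 = (1/(2*((-5 - 1*2) - 1*2)))**2 = (1/(2*((-5 - 2) - 2)))**2 = (1/(2*(-7 - 2)))**2 = ((1/2)/(-9))**2 = ((1/2)*(-1/9))**2 = (-1/18)**2 = 1/324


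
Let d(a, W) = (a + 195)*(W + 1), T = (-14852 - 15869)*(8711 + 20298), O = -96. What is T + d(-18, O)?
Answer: -891202304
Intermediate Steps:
T = -891185489 (T = -30721*29009 = -891185489)
d(a, W) = (1 + W)*(195 + a) (d(a, W) = (195 + a)*(1 + W) = (1 + W)*(195 + a))
T + d(-18, O) = -891185489 + (195 - 18 + 195*(-96) - 96*(-18)) = -891185489 + (195 - 18 - 18720 + 1728) = -891185489 - 16815 = -891202304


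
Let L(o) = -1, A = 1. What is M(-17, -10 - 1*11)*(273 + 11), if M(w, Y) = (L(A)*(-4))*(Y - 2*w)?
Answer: 14768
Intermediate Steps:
M(w, Y) = -8*w + 4*Y (M(w, Y) = (-1*(-4))*(Y - 2*w) = 4*(Y - 2*w) = -8*w + 4*Y)
M(-17, -10 - 1*11)*(273 + 11) = (-8*(-17) + 4*(-10 - 1*11))*(273 + 11) = (136 + 4*(-10 - 11))*284 = (136 + 4*(-21))*284 = (136 - 84)*284 = 52*284 = 14768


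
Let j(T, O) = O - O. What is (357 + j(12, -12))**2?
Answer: 127449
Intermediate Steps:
j(T, O) = 0
(357 + j(12, -12))**2 = (357 + 0)**2 = 357**2 = 127449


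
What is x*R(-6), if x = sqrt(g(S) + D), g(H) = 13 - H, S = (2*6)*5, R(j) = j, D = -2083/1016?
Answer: -3*I*sqrt(12658090)/254 ≈ -42.021*I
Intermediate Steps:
D = -2083/1016 (D = -2083*1/1016 = -2083/1016 ≈ -2.0502)
S = 60 (S = 12*5 = 60)
x = I*sqrt(12658090)/508 (x = sqrt((13 - 1*60) - 2083/1016) = sqrt((13 - 60) - 2083/1016) = sqrt(-47 - 2083/1016) = sqrt(-49835/1016) = I*sqrt(12658090)/508 ≈ 7.0036*I)
x*R(-6) = (I*sqrt(12658090)/508)*(-6) = -3*I*sqrt(12658090)/254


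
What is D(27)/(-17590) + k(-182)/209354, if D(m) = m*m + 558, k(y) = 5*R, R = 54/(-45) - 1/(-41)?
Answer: -2762805427/37746002815 ≈ -0.073195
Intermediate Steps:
R = -241/205 (R = 54*(-1/45) - 1*(-1/41) = -6/5 + 1/41 = -241/205 ≈ -1.1756)
k(y) = -241/41 (k(y) = 5*(-241/205) = -241/41)
D(m) = 558 + m² (D(m) = m² + 558 = 558 + m²)
D(27)/(-17590) + k(-182)/209354 = (558 + 27²)/(-17590) - 241/41/209354 = (558 + 729)*(-1/17590) - 241/41*1/209354 = 1287*(-1/17590) - 241/8583514 = -1287/17590 - 241/8583514 = -2762805427/37746002815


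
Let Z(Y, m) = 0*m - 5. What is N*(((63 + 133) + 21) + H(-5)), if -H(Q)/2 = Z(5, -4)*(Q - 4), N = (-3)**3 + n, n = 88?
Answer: 7747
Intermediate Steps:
Z(Y, m) = -5 (Z(Y, m) = 0 - 5 = -5)
N = 61 (N = (-3)**3 + 88 = -27 + 88 = 61)
H(Q) = -40 + 10*Q (H(Q) = -(-10)*(Q - 4) = -(-10)*(-4 + Q) = -2*(20 - 5*Q) = -40 + 10*Q)
N*(((63 + 133) + 21) + H(-5)) = 61*(((63 + 133) + 21) + (-40 + 10*(-5))) = 61*((196 + 21) + (-40 - 50)) = 61*(217 - 90) = 61*127 = 7747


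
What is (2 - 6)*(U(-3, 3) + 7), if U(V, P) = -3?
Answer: -16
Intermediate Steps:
(2 - 6)*(U(-3, 3) + 7) = (2 - 6)*(-3 + 7) = -4*4 = -16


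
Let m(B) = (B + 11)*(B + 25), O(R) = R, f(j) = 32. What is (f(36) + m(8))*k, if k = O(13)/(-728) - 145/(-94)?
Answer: 2644567/2632 ≈ 1004.8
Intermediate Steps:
m(B) = (11 + B)*(25 + B)
k = 4013/2632 (k = 13/(-728) - 145/(-94) = 13*(-1/728) - 145*(-1/94) = -1/56 + 145/94 = 4013/2632 ≈ 1.5247)
(f(36) + m(8))*k = (32 + (275 + 8² + 36*8))*(4013/2632) = (32 + (275 + 64 + 288))*(4013/2632) = (32 + 627)*(4013/2632) = 659*(4013/2632) = 2644567/2632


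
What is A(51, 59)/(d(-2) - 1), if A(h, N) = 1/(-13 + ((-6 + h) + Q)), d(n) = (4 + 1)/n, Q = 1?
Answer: -2/231 ≈ -0.0086580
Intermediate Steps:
d(n) = 5/n
A(h, N) = 1/(-18 + h) (A(h, N) = 1/(-13 + ((-6 + h) + 1)) = 1/(-13 + (-5 + h)) = 1/(-18 + h))
A(51, 59)/(d(-2) - 1) = 1/((5/(-2) - 1)*(-18 + 51)) = 1/((5*(-½) - 1)*33) = (1/33)/(-5/2 - 1) = (1/33)/(-7/2) = -2/7*1/33 = -2/231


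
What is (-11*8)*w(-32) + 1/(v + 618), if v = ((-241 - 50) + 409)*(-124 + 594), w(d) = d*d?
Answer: -5053300735/56078 ≈ -90112.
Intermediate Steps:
w(d) = d²
v = 55460 (v = (-291 + 409)*470 = 118*470 = 55460)
(-11*8)*w(-32) + 1/(v + 618) = -11*8*(-32)² + 1/(55460 + 618) = -88*1024 + 1/56078 = -90112 + 1/56078 = -5053300735/56078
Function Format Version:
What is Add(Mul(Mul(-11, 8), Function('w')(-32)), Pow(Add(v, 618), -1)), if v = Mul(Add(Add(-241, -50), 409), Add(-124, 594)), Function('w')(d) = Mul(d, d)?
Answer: Rational(-5053300735, 56078) ≈ -90112.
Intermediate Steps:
Function('w')(d) = Pow(d, 2)
v = 55460 (v = Mul(Add(-291, 409), 470) = Mul(118, 470) = 55460)
Add(Mul(Mul(-11, 8), Function('w')(-32)), Pow(Add(v, 618), -1)) = Add(Mul(Mul(-11, 8), Pow(-32, 2)), Pow(Add(55460, 618), -1)) = Add(Mul(-88, 1024), Pow(56078, -1)) = Add(-90112, Rational(1, 56078)) = Rational(-5053300735, 56078)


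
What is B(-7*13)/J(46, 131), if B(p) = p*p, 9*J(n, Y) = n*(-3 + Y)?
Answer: 74529/5888 ≈ 12.658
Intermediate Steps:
J(n, Y) = n*(-3 + Y)/9 (J(n, Y) = (n*(-3 + Y))/9 = n*(-3 + Y)/9)
B(p) = p²
B(-7*13)/J(46, 131) = (-7*13)²/(((⅑)*46*(-3 + 131))) = (-91)²/(((⅑)*46*128)) = 8281/(5888/9) = 8281*(9/5888) = 74529/5888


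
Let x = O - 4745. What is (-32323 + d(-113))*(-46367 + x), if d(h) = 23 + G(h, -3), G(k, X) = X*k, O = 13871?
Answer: 1190259601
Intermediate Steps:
x = 9126 (x = 13871 - 4745 = 9126)
d(h) = 23 - 3*h
(-32323 + d(-113))*(-46367 + x) = (-32323 + (23 - 3*(-113)))*(-46367 + 9126) = (-32323 + (23 + 339))*(-37241) = (-32323 + 362)*(-37241) = -31961*(-37241) = 1190259601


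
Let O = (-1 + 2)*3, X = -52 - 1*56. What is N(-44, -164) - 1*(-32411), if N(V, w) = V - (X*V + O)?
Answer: 27612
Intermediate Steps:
X = -108 (X = -52 - 56 = -108)
O = 3 (O = 1*3 = 3)
N(V, w) = -3 + 109*V (N(V, w) = V - (-108*V + 3) = V - (3 - 108*V) = V + (-3 + 108*V) = -3 + 109*V)
N(-44, -164) - 1*(-32411) = (-3 + 109*(-44)) - 1*(-32411) = (-3 - 4796) + 32411 = -4799 + 32411 = 27612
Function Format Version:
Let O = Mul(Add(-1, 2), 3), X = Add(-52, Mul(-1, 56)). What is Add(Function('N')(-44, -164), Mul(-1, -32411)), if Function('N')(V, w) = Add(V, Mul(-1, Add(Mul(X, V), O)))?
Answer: 27612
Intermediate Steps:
X = -108 (X = Add(-52, -56) = -108)
O = 3 (O = Mul(1, 3) = 3)
Function('N')(V, w) = Add(-3, Mul(109, V)) (Function('N')(V, w) = Add(V, Mul(-1, Add(Mul(-108, V), 3))) = Add(V, Mul(-1, Add(3, Mul(-108, V)))) = Add(V, Add(-3, Mul(108, V))) = Add(-3, Mul(109, V)))
Add(Function('N')(-44, -164), Mul(-1, -32411)) = Add(Add(-3, Mul(109, -44)), Mul(-1, -32411)) = Add(Add(-3, -4796), 32411) = Add(-4799, 32411) = 27612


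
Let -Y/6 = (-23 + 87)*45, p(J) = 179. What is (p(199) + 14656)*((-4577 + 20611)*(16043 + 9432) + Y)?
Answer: 6059338986450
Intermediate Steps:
Y = -17280 (Y = -6*(-23 + 87)*45 = -384*45 = -6*2880 = -17280)
(p(199) + 14656)*((-4577 + 20611)*(16043 + 9432) + Y) = (179 + 14656)*((-4577 + 20611)*(16043 + 9432) - 17280) = 14835*(16034*25475 - 17280) = 14835*(408466150 - 17280) = 14835*408448870 = 6059338986450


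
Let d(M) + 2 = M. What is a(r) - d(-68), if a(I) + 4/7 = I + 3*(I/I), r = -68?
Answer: 31/7 ≈ 4.4286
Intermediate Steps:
d(M) = -2 + M
a(I) = 17/7 + I (a(I) = -4/7 + (I + 3*(I/I)) = -4/7 + (I + 3*1) = -4/7 + (I + 3) = -4/7 + (3 + I) = 17/7 + I)
a(r) - d(-68) = (17/7 - 68) - (-2 - 68) = -459/7 - 1*(-70) = -459/7 + 70 = 31/7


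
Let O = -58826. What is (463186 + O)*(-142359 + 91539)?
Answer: -20549575200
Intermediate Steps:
(463186 + O)*(-142359 + 91539) = (463186 - 58826)*(-142359 + 91539) = 404360*(-50820) = -20549575200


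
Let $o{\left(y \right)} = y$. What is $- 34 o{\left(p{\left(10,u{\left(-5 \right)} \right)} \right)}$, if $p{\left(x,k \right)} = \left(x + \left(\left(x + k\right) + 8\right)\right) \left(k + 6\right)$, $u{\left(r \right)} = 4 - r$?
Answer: $-18870$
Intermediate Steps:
$p{\left(x,k \right)} = \left(6 + k\right) \left(8 + k + 2 x\right)$ ($p{\left(x,k \right)} = \left(x + \left(\left(k + x\right) + 8\right)\right) \left(6 + k\right) = \left(x + \left(8 + k + x\right)\right) \left(6 + k\right) = \left(8 + k + 2 x\right) \left(6 + k\right) = \left(6 + k\right) \left(8 + k + 2 x\right)$)
$- 34 o{\left(p{\left(10,u{\left(-5 \right)} \right)} \right)} = - 34 \left(48 + \left(4 - -5\right)^{2} + 12 \cdot 10 + 14 \left(4 - -5\right) + 2 \left(4 - -5\right) 10\right) = - 34 \left(48 + \left(4 + 5\right)^{2} + 120 + 14 \left(4 + 5\right) + 2 \left(4 + 5\right) 10\right) = - 34 \left(48 + 9^{2} + 120 + 14 \cdot 9 + 2 \cdot 9 \cdot 10\right) = - 34 \left(48 + 81 + 120 + 126 + 180\right) = \left(-34\right) 555 = -18870$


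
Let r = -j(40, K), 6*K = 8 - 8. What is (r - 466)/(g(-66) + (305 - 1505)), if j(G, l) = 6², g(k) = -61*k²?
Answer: 251/133458 ≈ 0.0018807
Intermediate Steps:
K = 0 (K = (8 - 8)/6 = (⅙)*0 = 0)
j(G, l) = 36
r = -36 (r = -1*36 = -36)
(r - 466)/(g(-66) + (305 - 1505)) = (-36 - 466)/(-61*(-66)² + (305 - 1505)) = -502/(-61*4356 - 1200) = -502/(-265716 - 1200) = -502/(-266916) = -502*(-1/266916) = 251/133458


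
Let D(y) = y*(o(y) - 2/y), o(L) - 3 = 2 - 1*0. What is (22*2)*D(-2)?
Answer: -528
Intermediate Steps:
o(L) = 5 (o(L) = 3 + (2 - 1*0) = 3 + (2 + 0) = 3 + 2 = 5)
D(y) = y*(5 - 2/y)
(22*2)*D(-2) = (22*2)*(-2 + 5*(-2)) = 44*(-2 - 10) = 44*(-12) = -528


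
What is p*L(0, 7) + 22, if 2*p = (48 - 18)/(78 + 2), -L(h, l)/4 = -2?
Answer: 47/2 ≈ 23.500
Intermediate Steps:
L(h, l) = 8 (L(h, l) = -4*(-2) = 8)
p = 3/16 (p = ((48 - 18)/(78 + 2))/2 = (30/80)/2 = (30*(1/80))/2 = (1/2)*(3/8) = 3/16 ≈ 0.18750)
p*L(0, 7) + 22 = (3/16)*8 + 22 = 3/2 + 22 = 47/2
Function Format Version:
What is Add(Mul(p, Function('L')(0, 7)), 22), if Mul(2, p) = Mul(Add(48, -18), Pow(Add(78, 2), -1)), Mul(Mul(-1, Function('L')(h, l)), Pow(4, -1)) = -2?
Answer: Rational(47, 2) ≈ 23.500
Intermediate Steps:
Function('L')(h, l) = 8 (Function('L')(h, l) = Mul(-4, -2) = 8)
p = Rational(3, 16) (p = Mul(Rational(1, 2), Mul(Add(48, -18), Pow(Add(78, 2), -1))) = Mul(Rational(1, 2), Mul(30, Pow(80, -1))) = Mul(Rational(1, 2), Mul(30, Rational(1, 80))) = Mul(Rational(1, 2), Rational(3, 8)) = Rational(3, 16) ≈ 0.18750)
Add(Mul(p, Function('L')(0, 7)), 22) = Add(Mul(Rational(3, 16), 8), 22) = Add(Rational(3, 2), 22) = Rational(47, 2)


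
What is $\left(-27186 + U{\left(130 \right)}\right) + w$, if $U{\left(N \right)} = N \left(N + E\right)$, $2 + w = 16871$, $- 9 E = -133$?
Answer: $\frac{76537}{9} \approx 8504.1$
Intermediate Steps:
$E = \frac{133}{9}$ ($E = \left(- \frac{1}{9}\right) \left(-133\right) = \frac{133}{9} \approx 14.778$)
$w = 16869$ ($w = -2 + 16871 = 16869$)
$U{\left(N \right)} = N \left(\frac{133}{9} + N\right)$ ($U{\left(N \right)} = N \left(N + \frac{133}{9}\right) = N \left(\frac{133}{9} + N\right)$)
$\left(-27186 + U{\left(130 \right)}\right) + w = \left(-27186 + \frac{1}{9} \cdot 130 \left(133 + 9 \cdot 130\right)\right) + 16869 = \left(-27186 + \frac{1}{9} \cdot 130 \left(133 + 1170\right)\right) + 16869 = \left(-27186 + \frac{1}{9} \cdot 130 \cdot 1303\right) + 16869 = \left(-27186 + \frac{169390}{9}\right) + 16869 = - \frac{75284}{9} + 16869 = \frac{76537}{9}$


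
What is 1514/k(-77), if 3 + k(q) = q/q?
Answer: -757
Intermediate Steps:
k(q) = -2 (k(q) = -3 + q/q = -3 + 1 = -2)
1514/k(-77) = 1514/(-2) = 1514*(-1/2) = -757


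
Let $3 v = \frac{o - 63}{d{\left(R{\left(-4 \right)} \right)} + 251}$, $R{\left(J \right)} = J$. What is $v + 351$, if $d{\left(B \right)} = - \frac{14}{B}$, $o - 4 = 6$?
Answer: $\frac{535871}{1527} \approx 350.93$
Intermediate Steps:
$o = 10$ ($o = 4 + 6 = 10$)
$v = - \frac{106}{1527}$ ($v = \frac{\left(10 - 63\right) \frac{1}{- \frac{14}{-4} + 251}}{3} = \frac{\left(-53\right) \frac{1}{\left(-14\right) \left(- \frac{1}{4}\right) + 251}}{3} = \frac{\left(-53\right) \frac{1}{\frac{7}{2} + 251}}{3} = \frac{\left(-53\right) \frac{1}{\frac{509}{2}}}{3} = \frac{\left(-53\right) \frac{2}{509}}{3} = \frac{1}{3} \left(- \frac{106}{509}\right) = - \frac{106}{1527} \approx -0.069417$)
$v + 351 = - \frac{106}{1527} + 351 = \frac{535871}{1527}$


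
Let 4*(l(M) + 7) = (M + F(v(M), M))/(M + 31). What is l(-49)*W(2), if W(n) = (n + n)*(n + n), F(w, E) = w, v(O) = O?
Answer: -812/9 ≈ -90.222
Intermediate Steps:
l(M) = -7 + M/(2*(31 + M)) (l(M) = -7 + ((M + M)/(M + 31))/4 = -7 + ((2*M)/(31 + M))/4 = -7 + (2*M/(31 + M))/4 = -7 + M/(2*(31 + M)))
W(n) = 4*n² (W(n) = (2*n)*(2*n) = 4*n²)
l(-49)*W(2) = ((-434 - 13*(-49))/(2*(31 - 49)))*(4*2²) = ((½)*(-434 + 637)/(-18))*(4*4) = ((½)*(-1/18)*203)*16 = -203/36*16 = -812/9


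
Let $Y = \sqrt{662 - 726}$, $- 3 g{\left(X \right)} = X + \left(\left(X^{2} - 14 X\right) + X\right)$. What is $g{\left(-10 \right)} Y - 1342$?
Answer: $-1342 - \frac{1760 i}{3} \approx -1342.0 - 586.67 i$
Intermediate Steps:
$g{\left(X \right)} = 4 X - \frac{X^{2}}{3}$ ($g{\left(X \right)} = - \frac{X + \left(\left(X^{2} - 14 X\right) + X\right)}{3} = - \frac{X + \left(X^{2} - 13 X\right)}{3} = - \frac{X^{2} - 12 X}{3} = 4 X - \frac{X^{2}}{3}$)
$Y = 8 i$ ($Y = \sqrt{-64} = 8 i \approx 8.0 i$)
$g{\left(-10 \right)} Y - 1342 = \frac{1}{3} \left(-10\right) \left(12 - -10\right) 8 i - 1342 = \frac{1}{3} \left(-10\right) \left(12 + 10\right) 8 i - 1342 = \frac{1}{3} \left(-10\right) 22 \cdot 8 i - 1342 = - \frac{220 \cdot 8 i}{3} - 1342 = - \frac{1760 i}{3} - 1342 = -1342 - \frac{1760 i}{3}$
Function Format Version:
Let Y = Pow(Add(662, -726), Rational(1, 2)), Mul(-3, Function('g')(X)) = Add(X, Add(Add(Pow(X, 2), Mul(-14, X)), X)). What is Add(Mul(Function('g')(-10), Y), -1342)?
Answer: Add(-1342, Mul(Rational(-1760, 3), I)) ≈ Add(-1342.0, Mul(-586.67, I))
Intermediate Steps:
Function('g')(X) = Add(Mul(4, X), Mul(Rational(-1, 3), Pow(X, 2))) (Function('g')(X) = Mul(Rational(-1, 3), Add(X, Add(Add(Pow(X, 2), Mul(-14, X)), X))) = Mul(Rational(-1, 3), Add(X, Add(Pow(X, 2), Mul(-13, X)))) = Mul(Rational(-1, 3), Add(Pow(X, 2), Mul(-12, X))) = Add(Mul(4, X), Mul(Rational(-1, 3), Pow(X, 2))))
Y = Mul(8, I) (Y = Pow(-64, Rational(1, 2)) = Mul(8, I) ≈ Mul(8.0000, I))
Add(Mul(Function('g')(-10), Y), -1342) = Add(Mul(Mul(Rational(1, 3), -10, Add(12, Mul(-1, -10))), Mul(8, I)), -1342) = Add(Mul(Mul(Rational(1, 3), -10, Add(12, 10)), Mul(8, I)), -1342) = Add(Mul(Mul(Rational(1, 3), -10, 22), Mul(8, I)), -1342) = Add(Mul(Rational(-220, 3), Mul(8, I)), -1342) = Add(Mul(Rational(-1760, 3), I), -1342) = Add(-1342, Mul(Rational(-1760, 3), I))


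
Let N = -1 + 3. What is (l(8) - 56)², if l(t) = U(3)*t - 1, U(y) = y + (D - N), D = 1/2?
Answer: 2025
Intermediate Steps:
D = ½ ≈ 0.50000
N = 2
U(y) = -3/2 + y (U(y) = y + (½ - 1*2) = y + (½ - 2) = y - 3/2 = -3/2 + y)
l(t) = -1 + 3*t/2 (l(t) = (-3/2 + 3)*t - 1 = 3*t/2 - 1 = -1 + 3*t/2)
(l(8) - 56)² = ((-1 + (3/2)*8) - 56)² = ((-1 + 12) - 56)² = (11 - 56)² = (-45)² = 2025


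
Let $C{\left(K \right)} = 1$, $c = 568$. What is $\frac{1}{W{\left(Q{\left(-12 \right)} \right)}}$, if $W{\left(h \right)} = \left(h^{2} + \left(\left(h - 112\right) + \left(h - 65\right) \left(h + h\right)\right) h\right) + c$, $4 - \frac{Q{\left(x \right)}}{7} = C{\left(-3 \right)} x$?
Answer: $\frac{1}{1192248} \approx 8.3875 \cdot 10^{-7}$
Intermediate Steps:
$Q{\left(x \right)} = 28 - 7 x$ ($Q{\left(x \right)} = 28 - 7 \cdot 1 x = 28 - 7 x$)
$W{\left(h \right)} = 568 + h^{2} + h \left(-112 + h + 2 h \left(-65 + h\right)\right)$ ($W{\left(h \right)} = \left(h^{2} + \left(\left(h - 112\right) + \left(h - 65\right) \left(h + h\right)\right) h\right) + 568 = \left(h^{2} + \left(\left(-112 + h\right) + \left(-65 + h\right) 2 h\right) h\right) + 568 = \left(h^{2} + \left(\left(-112 + h\right) + 2 h \left(-65 + h\right)\right) h\right) + 568 = \left(h^{2} + \left(-112 + h + 2 h \left(-65 + h\right)\right) h\right) + 568 = \left(h^{2} + h \left(-112 + h + 2 h \left(-65 + h\right)\right)\right) + 568 = 568 + h^{2} + h \left(-112 + h + 2 h \left(-65 + h\right)\right)$)
$\frac{1}{W{\left(Q{\left(-12 \right)} \right)}} = \frac{1}{568 - 128 \left(28 - -84\right)^{2} - 112 \left(28 - -84\right) + 2 \left(28 - -84\right)^{3}} = \frac{1}{568 - 128 \left(28 + 84\right)^{2} - 112 \left(28 + 84\right) + 2 \left(28 + 84\right)^{3}} = \frac{1}{568 - 128 \cdot 112^{2} - 12544 + 2 \cdot 112^{3}} = \frac{1}{568 - 1605632 - 12544 + 2 \cdot 1404928} = \frac{1}{568 - 1605632 - 12544 + 2809856} = \frac{1}{1192248}$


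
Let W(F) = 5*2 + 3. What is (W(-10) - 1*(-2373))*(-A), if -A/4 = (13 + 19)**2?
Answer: 9773056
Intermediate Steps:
W(F) = 13 (W(F) = 10 + 3 = 13)
A = -4096 (A = -4*(13 + 19)**2 = -4*32**2 = -4*1024 = -4096)
(W(-10) - 1*(-2373))*(-A) = (13 - 1*(-2373))*(-1*(-4096)) = (13 + 2373)*4096 = 2386*4096 = 9773056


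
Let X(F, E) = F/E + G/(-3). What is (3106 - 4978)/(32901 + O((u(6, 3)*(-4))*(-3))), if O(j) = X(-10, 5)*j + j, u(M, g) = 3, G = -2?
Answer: -624/10963 ≈ -0.056919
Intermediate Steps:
X(F, E) = ⅔ + F/E (X(F, E) = F/E - 2/(-3) = F/E - 2*(-⅓) = F/E + ⅔ = ⅔ + F/E)
O(j) = -j/3 (O(j) = (⅔ - 10/5)*j + j = (⅔ - 10*⅕)*j + j = (⅔ - 2)*j + j = -4*j/3 + j = -j/3)
(3106 - 4978)/(32901 + O((u(6, 3)*(-4))*(-3))) = (3106 - 4978)/(32901 - 3*(-4)*(-3)/3) = -1872/(32901 - (-4)*(-3)) = -1872/(32901 - ⅓*36) = -1872/(32901 - 12) = -1872/32889 = -1872*1/32889 = -624/10963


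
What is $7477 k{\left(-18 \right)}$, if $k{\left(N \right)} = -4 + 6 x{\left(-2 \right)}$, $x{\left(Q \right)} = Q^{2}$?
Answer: $149540$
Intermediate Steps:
$k{\left(N \right)} = 20$ ($k{\left(N \right)} = -4 + 6 \left(-2\right)^{2} = -4 + 6 \cdot 4 = -4 + 24 = 20$)
$7477 k{\left(-18 \right)} = 7477 \cdot 20 = 149540$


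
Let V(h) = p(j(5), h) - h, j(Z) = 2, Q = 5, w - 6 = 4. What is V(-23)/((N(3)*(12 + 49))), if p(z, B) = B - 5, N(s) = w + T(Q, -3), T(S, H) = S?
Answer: -1/183 ≈ -0.0054645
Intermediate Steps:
w = 10 (w = 6 + 4 = 10)
N(s) = 15 (N(s) = 10 + 5 = 15)
p(z, B) = -5 + B
V(h) = -5 (V(h) = (-5 + h) - h = -5)
V(-23)/((N(3)*(12 + 49))) = -5*1/(15*(12 + 49)) = -5/(15*61) = -5/915 = -5*1/915 = -1/183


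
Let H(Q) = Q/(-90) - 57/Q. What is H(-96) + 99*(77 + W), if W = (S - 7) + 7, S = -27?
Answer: 2376797/480 ≈ 4951.7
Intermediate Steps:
W = -27 (W = (-27 - 7) + 7 = -34 + 7 = -27)
H(Q) = -57/Q - Q/90 (H(Q) = Q*(-1/90) - 57/Q = -Q/90 - 57/Q = -57/Q - Q/90)
H(-96) + 99*(77 + W) = (-57/(-96) - 1/90*(-96)) + 99*(77 - 27) = (-57*(-1/96) + 16/15) + 99*50 = (19/32 + 16/15) + 4950 = 797/480 + 4950 = 2376797/480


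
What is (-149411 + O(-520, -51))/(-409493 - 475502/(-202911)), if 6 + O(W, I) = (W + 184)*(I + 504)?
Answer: 61203030375/83090158621 ≈ 0.73659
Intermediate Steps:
O(W, I) = -6 + (184 + W)*(504 + I) (O(W, I) = -6 + (W + 184)*(I + 504) = -6 + (184 + W)*(504 + I))
(-149411 + O(-520, -51))/(-409493 - 475502/(-202911)) = (-149411 + (92730 + 184*(-51) + 504*(-520) - 51*(-520)))/(-409493 - 475502/(-202911)) = (-149411 + (92730 - 9384 - 262080 + 26520))/(-409493 - 475502*(-1/202911)) = (-149411 - 152214)/(-409493 + 475502/202911) = -301625/(-83090158621/202911) = -301625*(-202911/83090158621) = 61203030375/83090158621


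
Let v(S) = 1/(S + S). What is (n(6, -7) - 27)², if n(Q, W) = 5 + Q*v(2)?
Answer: 1681/4 ≈ 420.25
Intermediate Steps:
v(S) = 1/(2*S)
n(Q, W) = 5 + Q/4 (n(Q, W) = 5 + Q*((½)/2) = 5 + Q*((½)*(½)) = 5 + Q*(¼) = 5 + Q/4)
(n(6, -7) - 27)² = ((5 + (¼)*6) - 27)² = ((5 + 3/2) - 27)² = (13/2 - 27)² = (-41/2)² = 1681/4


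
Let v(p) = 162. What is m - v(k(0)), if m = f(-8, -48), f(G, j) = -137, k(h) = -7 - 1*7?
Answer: -299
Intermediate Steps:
k(h) = -14 (k(h) = -7 - 7 = -14)
m = -137
m - v(k(0)) = -137 - 1*162 = -137 - 162 = -299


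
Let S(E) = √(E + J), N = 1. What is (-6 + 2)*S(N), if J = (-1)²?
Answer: -4*√2 ≈ -5.6569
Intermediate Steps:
J = 1
S(E) = √(1 + E) (S(E) = √(E + 1) = √(1 + E))
(-6 + 2)*S(N) = (-6 + 2)*√(1 + 1) = -4*√2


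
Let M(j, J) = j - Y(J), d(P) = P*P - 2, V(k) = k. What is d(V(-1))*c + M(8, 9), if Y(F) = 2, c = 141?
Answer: -135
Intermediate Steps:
d(P) = -2 + P² (d(P) = P² - 2 = -2 + P²)
M(j, J) = -2 + j (M(j, J) = j - 1*2 = j - 2 = -2 + j)
d(V(-1))*c + M(8, 9) = (-2 + (-1)²)*141 + (-2 + 8) = (-2 + 1)*141 + 6 = -1*141 + 6 = -141 + 6 = -135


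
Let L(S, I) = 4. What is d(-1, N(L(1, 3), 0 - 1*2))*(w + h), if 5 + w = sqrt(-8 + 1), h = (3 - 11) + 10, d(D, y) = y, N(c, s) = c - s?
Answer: -18 + 6*I*sqrt(7) ≈ -18.0 + 15.875*I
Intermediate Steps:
h = 2 (h = -8 + 10 = 2)
w = -5 + I*sqrt(7) (w = -5 + sqrt(-8 + 1) = -5 + sqrt(-7) = -5 + I*sqrt(7) ≈ -5.0 + 2.6458*I)
d(-1, N(L(1, 3), 0 - 1*2))*(w + h) = (4 - (0 - 1*2))*((-5 + I*sqrt(7)) + 2) = (4 - (0 - 2))*(-3 + I*sqrt(7)) = (4 - 1*(-2))*(-3 + I*sqrt(7)) = (4 + 2)*(-3 + I*sqrt(7)) = 6*(-3 + I*sqrt(7)) = -18 + 6*I*sqrt(7)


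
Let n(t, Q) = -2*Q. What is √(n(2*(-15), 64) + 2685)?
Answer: √2557 ≈ 50.567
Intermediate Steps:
√(n(2*(-15), 64) + 2685) = √(-2*64 + 2685) = √(-128 + 2685) = √2557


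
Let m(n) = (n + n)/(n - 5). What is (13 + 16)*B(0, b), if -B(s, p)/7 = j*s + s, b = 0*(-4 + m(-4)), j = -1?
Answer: 0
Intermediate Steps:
m(n) = 2*n/(-5 + n) (m(n) = (2*n)/(-5 + n) = 2*n/(-5 + n))
b = 0 (b = 0*(-4 + 2*(-4)/(-5 - 4)) = 0*(-4 + 2*(-4)/(-9)) = 0*(-4 + 2*(-4)*(-⅑)) = 0*(-4 + 8/9) = 0*(-28/9) = 0)
B(s, p) = 0 (B(s, p) = -7*(-s + s) = -7*0 = 0)
(13 + 16)*B(0, b) = (13 + 16)*0 = 29*0 = 0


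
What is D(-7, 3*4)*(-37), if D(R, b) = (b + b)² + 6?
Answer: -21534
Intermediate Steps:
D(R, b) = 6 + 4*b² (D(R, b) = (2*b)² + 6 = 4*b² + 6 = 6 + 4*b²)
D(-7, 3*4)*(-37) = (6 + 4*(3*4)²)*(-37) = (6 + 4*12²)*(-37) = (6 + 4*144)*(-37) = (6 + 576)*(-37) = 582*(-37) = -21534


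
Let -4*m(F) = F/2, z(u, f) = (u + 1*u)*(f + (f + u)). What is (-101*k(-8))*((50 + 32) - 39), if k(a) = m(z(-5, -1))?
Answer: 152005/4 ≈ 38001.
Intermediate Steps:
z(u, f) = 2*u*(u + 2*f) (z(u, f) = (u + u)*(u + 2*f) = (2*u)*(u + 2*f) = 2*u*(u + 2*f))
m(F) = -F/8 (m(F) = -F/(4*2) = -F/8)
k(a) = -35/4 (k(a) = -(-5)*(-5 + 2*(-1))/4 = -(-5)*(-5 - 2)/4 = -(-5)*(-7)/4 = -⅛*70 = -35/4)
(-101*k(-8))*((50 + 32) - 39) = (-101*(-35/4))*((50 + 32) - 39) = 3535*(82 - 39)/4 = (3535/4)*43 = 152005/4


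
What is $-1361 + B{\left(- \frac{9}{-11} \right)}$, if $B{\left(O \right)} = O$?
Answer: $- \frac{14962}{11} \approx -1360.2$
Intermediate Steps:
$-1361 + B{\left(- \frac{9}{-11} \right)} = -1361 - \frac{9}{-11} = -1361 - - \frac{9}{11} = -1361 + \frac{9}{11} = - \frac{14962}{11}$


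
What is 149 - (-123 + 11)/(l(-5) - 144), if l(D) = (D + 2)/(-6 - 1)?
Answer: 148961/1005 ≈ 148.22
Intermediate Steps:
l(D) = -2/7 - D/7 (l(D) = (2 + D)/(-7) = (2 + D)*(-⅐) = -2/7 - D/7)
149 - (-123 + 11)/(l(-5) - 144) = 149 - (-123 + 11)/((-2/7 - ⅐*(-5)) - 144) = 149 - (-112)/((-2/7 + 5/7) - 144) = 149 - (-112)/(3/7 - 144) = 149 - (-112)/(-1005/7) = 149 - (-112)*(-7)/1005 = 149 - 1*784/1005 = 149 - 784/1005 = 148961/1005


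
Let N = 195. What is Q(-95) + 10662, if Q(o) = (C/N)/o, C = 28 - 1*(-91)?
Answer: 197513431/18525 ≈ 10662.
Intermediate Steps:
C = 119 (C = 28 + 91 = 119)
Q(o) = 119/(195*o) (Q(o) = (119/195)/o = (119*(1/195))/o = 119/(195*o))
Q(-95) + 10662 = (119/195)/(-95) + 10662 = (119/195)*(-1/95) + 10662 = -119/18525 + 10662 = 197513431/18525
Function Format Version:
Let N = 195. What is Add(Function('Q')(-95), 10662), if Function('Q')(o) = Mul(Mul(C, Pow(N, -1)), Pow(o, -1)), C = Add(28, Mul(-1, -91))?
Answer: Rational(197513431, 18525) ≈ 10662.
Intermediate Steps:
C = 119 (C = Add(28, 91) = 119)
Function('Q')(o) = Mul(Rational(119, 195), Pow(o, -1)) (Function('Q')(o) = Mul(Mul(119, Pow(195, -1)), Pow(o, -1)) = Mul(Mul(119, Rational(1, 195)), Pow(o, -1)) = Mul(Rational(119, 195), Pow(o, -1)))
Add(Function('Q')(-95), 10662) = Add(Mul(Rational(119, 195), Pow(-95, -1)), 10662) = Add(Mul(Rational(119, 195), Rational(-1, 95)), 10662) = Add(Rational(-119, 18525), 10662) = Rational(197513431, 18525)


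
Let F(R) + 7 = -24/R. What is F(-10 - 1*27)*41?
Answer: -9635/37 ≈ -260.41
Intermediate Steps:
F(R) = -7 - 24/R
F(-10 - 1*27)*41 = (-7 - 24/(-10 - 1*27))*41 = (-7 - 24/(-10 - 27))*41 = (-7 - 24/(-37))*41 = (-7 - 24*(-1/37))*41 = (-7 + 24/37)*41 = -235/37*41 = -9635/37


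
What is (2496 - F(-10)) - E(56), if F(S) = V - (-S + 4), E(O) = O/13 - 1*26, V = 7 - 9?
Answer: 32938/13 ≈ 2533.7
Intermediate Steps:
V = -2
E(O) = -26 + O/13 (E(O) = O*(1/13) - 26 = O/13 - 26 = -26 + O/13)
F(S) = -6 + S (F(S) = -2 - (-S + 4) = -2 - (4 - S) = -2 + (-4 + S) = -6 + S)
(2496 - F(-10)) - E(56) = (2496 - (-6 - 10)) - (-26 + (1/13)*56) = (2496 - 1*(-16)) - (-26 + 56/13) = (2496 + 16) - 1*(-282/13) = 2512 + 282/13 = 32938/13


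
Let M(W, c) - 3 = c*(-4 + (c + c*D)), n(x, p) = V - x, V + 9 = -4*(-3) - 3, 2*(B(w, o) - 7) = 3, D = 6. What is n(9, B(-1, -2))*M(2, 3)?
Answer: -486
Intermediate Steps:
B(w, o) = 17/2 (B(w, o) = 7 + (½)*3 = 7 + 3/2 = 17/2)
V = 0 (V = -9 + (-4*(-3) - 3) = -9 + (12 - 3) = -9 + 9 = 0)
n(x, p) = -x (n(x, p) = 0 - x = -x)
M(W, c) = 3 + c*(-4 + 7*c) (M(W, c) = 3 + c*(-4 + (c + c*6)) = 3 + c*(-4 + (c + 6*c)) = 3 + c*(-4 + 7*c))
n(9, B(-1, -2))*M(2, 3) = (-1*9)*(3 - 4*3 + 7*3²) = -9*(3 - 12 + 7*9) = -9*(3 - 12 + 63) = -9*54 = -486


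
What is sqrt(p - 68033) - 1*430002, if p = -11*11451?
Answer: -430002 + I*sqrt(193994) ≈ -4.3e+5 + 440.45*I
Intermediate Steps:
p = -125961
sqrt(p - 68033) - 1*430002 = sqrt(-125961 - 68033) - 1*430002 = sqrt(-193994) - 430002 = I*sqrt(193994) - 430002 = -430002 + I*sqrt(193994)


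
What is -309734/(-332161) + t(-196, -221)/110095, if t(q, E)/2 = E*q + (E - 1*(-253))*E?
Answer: 58177851298/36569265295 ≈ 1.5909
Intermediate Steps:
t(q, E) = 2*E*q + 2*E*(253 + E) (t(q, E) = 2*(E*q + (E - 1*(-253))*E) = 2*(E*q + (E + 253)*E) = 2*(E*q + (253 + E)*E) = 2*(E*q + E*(253 + E)) = 2*E*q + 2*E*(253 + E))
-309734/(-332161) + t(-196, -221)/110095 = -309734/(-332161) + (2*(-221)*(253 - 221 - 196))/110095 = -309734*(-1/332161) + (2*(-221)*(-164))*(1/110095) = 309734/332161 + 72488*(1/110095) = 309734/332161 + 72488/110095 = 58177851298/36569265295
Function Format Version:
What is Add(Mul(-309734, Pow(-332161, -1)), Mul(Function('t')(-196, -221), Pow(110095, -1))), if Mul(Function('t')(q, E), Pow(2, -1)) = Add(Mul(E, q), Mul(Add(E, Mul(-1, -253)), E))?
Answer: Rational(58177851298, 36569265295) ≈ 1.5909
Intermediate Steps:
Function('t')(q, E) = Add(Mul(2, E, q), Mul(2, E, Add(253, E))) (Function('t')(q, E) = Mul(2, Add(Mul(E, q), Mul(Add(E, Mul(-1, -253)), E))) = Mul(2, Add(Mul(E, q), Mul(Add(E, 253), E))) = Mul(2, Add(Mul(E, q), Mul(Add(253, E), E))) = Mul(2, Add(Mul(E, q), Mul(E, Add(253, E)))) = Add(Mul(2, E, q), Mul(2, E, Add(253, E))))
Add(Mul(-309734, Pow(-332161, -1)), Mul(Function('t')(-196, -221), Pow(110095, -1))) = Add(Mul(-309734, Pow(-332161, -1)), Mul(Mul(2, -221, Add(253, -221, -196)), Pow(110095, -1))) = Add(Mul(-309734, Rational(-1, 332161)), Mul(Mul(2, -221, -164), Rational(1, 110095))) = Add(Rational(309734, 332161), Mul(72488, Rational(1, 110095))) = Add(Rational(309734, 332161), Rational(72488, 110095)) = Rational(58177851298, 36569265295)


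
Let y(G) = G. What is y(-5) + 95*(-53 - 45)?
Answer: -9315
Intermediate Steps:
y(-5) + 95*(-53 - 45) = -5 + 95*(-53 - 45) = -5 + 95*(-98) = -5 - 9310 = -9315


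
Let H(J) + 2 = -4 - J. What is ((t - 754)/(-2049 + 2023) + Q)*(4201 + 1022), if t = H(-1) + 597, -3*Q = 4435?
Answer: -99954292/13 ≈ -7.6888e+6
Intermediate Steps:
Q = -4435/3 (Q = -⅓*4435 = -4435/3 ≈ -1478.3)
H(J) = -6 - J (H(J) = -2 + (-4 - J) = -6 - J)
t = 592 (t = (-6 - 1*(-1)) + 597 = (-6 + 1) + 597 = -5 + 597 = 592)
((t - 754)/(-2049 + 2023) + Q)*(4201 + 1022) = ((592 - 754)/(-2049 + 2023) - 4435/3)*(4201 + 1022) = (-162/(-26) - 4435/3)*5223 = (-162*(-1/26) - 4435/3)*5223 = (81/13 - 4435/3)*5223 = -57412/39*5223 = -99954292/13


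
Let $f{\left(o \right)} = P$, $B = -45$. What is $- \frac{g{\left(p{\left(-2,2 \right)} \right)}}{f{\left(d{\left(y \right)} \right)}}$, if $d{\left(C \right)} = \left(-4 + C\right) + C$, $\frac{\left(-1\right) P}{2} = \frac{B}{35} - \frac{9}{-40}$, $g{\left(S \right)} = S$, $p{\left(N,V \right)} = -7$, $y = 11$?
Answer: $\frac{980}{297} \approx 3.2997$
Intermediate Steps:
$P = \frac{297}{140}$ ($P = - 2 \left(- \frac{45}{35} - \frac{9}{-40}\right) = - 2 \left(\left(-45\right) \frac{1}{35} - - \frac{9}{40}\right) = - 2 \left(- \frac{9}{7} + \frac{9}{40}\right) = \left(-2\right) \left(- \frac{297}{280}\right) = \frac{297}{140} \approx 2.1214$)
$d{\left(C \right)} = -4 + 2 C$
$f{\left(o \right)} = \frac{297}{140}$
$- \frac{g{\left(p{\left(-2,2 \right)} \right)}}{f{\left(d{\left(y \right)} \right)}} = - \frac{-7}{\frac{297}{140}} = - \frac{\left(-7\right) 140}{297} = \left(-1\right) \left(- \frac{980}{297}\right) = \frac{980}{297}$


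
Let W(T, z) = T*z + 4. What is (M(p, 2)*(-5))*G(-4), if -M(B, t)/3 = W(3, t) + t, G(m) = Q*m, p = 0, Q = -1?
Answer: 720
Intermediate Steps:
G(m) = -m
W(T, z) = 4 + T*z
M(B, t) = -12 - 12*t (M(B, t) = -3*((4 + 3*t) + t) = -3*(4 + 4*t) = -12 - 12*t)
(M(p, 2)*(-5))*G(-4) = ((-12 - 12*2)*(-5))*(-1*(-4)) = ((-12 - 24)*(-5))*4 = -36*(-5)*4 = 180*4 = 720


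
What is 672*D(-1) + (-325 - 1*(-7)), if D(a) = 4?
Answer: 2370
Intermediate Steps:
672*D(-1) + (-325 - 1*(-7)) = 672*4 + (-325 - 1*(-7)) = 2688 + (-325 + 7) = 2688 - 318 = 2370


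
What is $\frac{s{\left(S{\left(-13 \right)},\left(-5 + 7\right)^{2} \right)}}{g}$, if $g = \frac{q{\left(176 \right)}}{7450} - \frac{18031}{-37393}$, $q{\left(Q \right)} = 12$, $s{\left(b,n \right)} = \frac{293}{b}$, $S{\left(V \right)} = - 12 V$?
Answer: $\frac{40811655025}{10512813948} \approx 3.8821$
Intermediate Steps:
$g = \frac{67389833}{139288925}$ ($g = \frac{12}{7450} - \frac{18031}{-37393} = 12 \cdot \frac{1}{7450} - - \frac{18031}{37393} = \frac{6}{3725} + \frac{18031}{37393} = \frac{67389833}{139288925} \approx 0.48381$)
$\frac{s{\left(S{\left(-13 \right)},\left(-5 + 7\right)^{2} \right)}}{g} = \frac{293 \frac{1}{\left(-12\right) \left(-13\right)}}{\frac{67389833}{139288925}} = \frac{293}{156} \cdot \frac{139288925}{67389833} = \frac{40811655025}{10512813948}$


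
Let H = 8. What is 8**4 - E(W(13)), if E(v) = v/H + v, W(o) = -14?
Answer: 16447/4 ≈ 4111.8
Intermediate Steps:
E(v) = 9*v/8 (E(v) = v/8 + v = 9*v/8)
8**4 - E(W(13)) = 8**4 - 9*(-14)/8 = 4096 - 1*(-63/4) = 4096 + 63/4 = 16447/4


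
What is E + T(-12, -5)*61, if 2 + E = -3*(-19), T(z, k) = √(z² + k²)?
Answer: 848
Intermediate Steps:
T(z, k) = √(k² + z²)
E = 55 (E = -2 - 3*(-19) = -2 + 57 = 55)
E + T(-12, -5)*61 = 55 + √((-5)² + (-12)²)*61 = 55 + √(25 + 144)*61 = 55 + √169*61 = 55 + 13*61 = 55 + 793 = 848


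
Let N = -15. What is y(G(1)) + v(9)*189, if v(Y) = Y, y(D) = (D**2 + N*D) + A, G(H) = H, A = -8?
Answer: 1679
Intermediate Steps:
y(D) = -8 + D**2 - 15*D (y(D) = (D**2 - 15*D) - 8 = -8 + D**2 - 15*D)
y(G(1)) + v(9)*189 = (-8 + 1**2 - 15*1) + 9*189 = (-8 + 1 - 15) + 1701 = -22 + 1701 = 1679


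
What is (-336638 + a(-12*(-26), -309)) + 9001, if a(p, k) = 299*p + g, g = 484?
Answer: -233865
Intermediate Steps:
a(p, k) = 484 + 299*p (a(p, k) = 299*p + 484 = 484 + 299*p)
(-336638 + a(-12*(-26), -309)) + 9001 = (-336638 + (484 + 299*(-12*(-26)))) + 9001 = (-336638 + (484 + 299*312)) + 9001 = (-336638 + (484 + 93288)) + 9001 = (-336638 + 93772) + 9001 = -242866 + 9001 = -233865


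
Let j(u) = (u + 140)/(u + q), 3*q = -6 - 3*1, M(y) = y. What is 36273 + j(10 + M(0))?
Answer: 254061/7 ≈ 36294.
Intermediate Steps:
q = -3 (q = (-6 - 3*1)/3 = (-6 - 3)/3 = (⅓)*(-9) = -3)
j(u) = (140 + u)/(-3 + u) (j(u) = (u + 140)/(u - 3) = (140 + u)/(-3 + u))
36273 + j(10 + M(0)) = 36273 + (140 + (10 + 0))/(-3 + (10 + 0)) = 36273 + (140 + 10)/(-3 + 10) = 36273 + 150/7 = 254061/7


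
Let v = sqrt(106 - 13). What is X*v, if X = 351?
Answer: 351*sqrt(93) ≈ 3384.9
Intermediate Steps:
v = sqrt(93) ≈ 9.6436
X*v = 351*sqrt(93)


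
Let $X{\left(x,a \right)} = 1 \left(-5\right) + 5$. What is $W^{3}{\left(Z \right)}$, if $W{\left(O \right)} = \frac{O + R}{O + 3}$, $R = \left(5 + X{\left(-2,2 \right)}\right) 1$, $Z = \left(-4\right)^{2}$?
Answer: $\frac{9261}{6859} \approx 1.3502$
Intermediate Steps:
$X{\left(x,a \right)} = 0$ ($X{\left(x,a \right)} = -5 + 5 = 0$)
$Z = 16$
$R = 5$ ($R = \left(5 + 0\right) 1 = 5 \cdot 1 = 5$)
$W{\left(O \right)} = \frac{5 + O}{3 + O}$ ($W{\left(O \right)} = \frac{O + 5}{O + 3} = \frac{5 + O}{3 + O}$)
$W^{3}{\left(Z \right)} = \left(\frac{5 + 16}{3 + 16}\right)^{3} = \left(\frac{1}{19} \cdot 21\right)^{3} = \left(\frac{21}{19}\right)^{3} = \frac{9261}{6859}$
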